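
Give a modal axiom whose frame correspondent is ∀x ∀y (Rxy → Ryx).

ψ → □◇ψ

The condition is symmetry. The B schema ψ → □◇ψ defines it.
Suppose ψ→□◇ψ is valid. Take Rxy and set V(ψ)={x}. Then ψ at x, so □◇ψ at x, so ◇ψ at y, so some z with Ryz has ψ; z=x, i.e. Ryx.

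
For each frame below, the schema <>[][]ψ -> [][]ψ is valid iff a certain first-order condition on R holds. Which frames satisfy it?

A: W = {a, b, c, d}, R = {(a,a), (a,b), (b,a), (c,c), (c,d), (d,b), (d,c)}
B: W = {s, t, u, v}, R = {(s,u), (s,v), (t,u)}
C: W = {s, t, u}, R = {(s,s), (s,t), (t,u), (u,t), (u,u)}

B

The schema corresponds to a generalized confluence (Geach) condition: forall x forall y forall z ((xRy & x R^2 z) -> exists w (y R^2 w & z = w)).
A: fails — cRd, cR²b but no w with dR²w and b=w.
B: satisfies the condition.
C: fails — sRt, sR²s but no w with tR²w and s=w.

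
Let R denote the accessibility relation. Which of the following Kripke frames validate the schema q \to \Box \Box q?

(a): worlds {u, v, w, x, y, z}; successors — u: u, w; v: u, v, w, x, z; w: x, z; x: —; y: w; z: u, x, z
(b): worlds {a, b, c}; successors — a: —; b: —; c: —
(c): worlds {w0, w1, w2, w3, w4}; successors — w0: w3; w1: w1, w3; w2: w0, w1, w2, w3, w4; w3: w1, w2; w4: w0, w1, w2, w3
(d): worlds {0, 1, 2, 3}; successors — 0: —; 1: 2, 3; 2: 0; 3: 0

This is the axiom for a generalized confluence (Geach) condition; its first-order frame correspondent is \forall x \forall z (x R^2 z \to \exists w (x = w \wedge z = w)).
(a): fails — uR²w but u ≠ w.
(b): satisfies the condition.
(c): fails — w0R²w1 but w0 ≠ w1.
(d): fails — 1R²0 but 1 ≠ 0.

(b)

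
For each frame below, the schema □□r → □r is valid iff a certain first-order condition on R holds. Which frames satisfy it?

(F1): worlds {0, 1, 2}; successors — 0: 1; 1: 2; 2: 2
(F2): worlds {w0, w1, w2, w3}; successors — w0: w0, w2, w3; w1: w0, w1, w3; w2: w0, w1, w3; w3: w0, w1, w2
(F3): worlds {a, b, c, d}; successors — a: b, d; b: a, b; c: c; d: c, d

The schema corresponds to density: ∀x ∀y (Rxy → ∃z (Rxz ∧ Rzy)).
(F1): fails — R01 but no z with R0z and Rz1.
(F2): ✓.
(F3): ✓.
Valid on: (F2), (F3).

(F2), (F3)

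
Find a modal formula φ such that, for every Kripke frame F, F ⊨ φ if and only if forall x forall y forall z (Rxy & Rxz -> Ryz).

A defining formula is ◇p → □◇p (the 5 axiom).
Suppose ◇p→□◇p is valid. Take Rxy, Rxz and set V(p)={y}. Then ◇p at x, so □◇p at x, so ◇p at z, so some w with Rzw has p; w=y, i.e. Rzy. By symmetry of the argument, Ryz.

◇p → □◇p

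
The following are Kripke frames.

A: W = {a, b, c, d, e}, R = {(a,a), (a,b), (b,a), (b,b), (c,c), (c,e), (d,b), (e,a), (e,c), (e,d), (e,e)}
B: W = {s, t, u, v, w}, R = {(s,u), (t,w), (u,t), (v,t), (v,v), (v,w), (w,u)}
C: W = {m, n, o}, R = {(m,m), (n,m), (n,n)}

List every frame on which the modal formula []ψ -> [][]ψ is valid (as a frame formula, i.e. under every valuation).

Frame correspondent (Sahlqvist): forall x forall y forall z (Rxy & Ryz -> Rxz) — i.e. transitivity.
A: fails — Rea and Rab but not Reb.
B: fails — Rwu and Rut but not Rwt.
C: satisfies the condition.

C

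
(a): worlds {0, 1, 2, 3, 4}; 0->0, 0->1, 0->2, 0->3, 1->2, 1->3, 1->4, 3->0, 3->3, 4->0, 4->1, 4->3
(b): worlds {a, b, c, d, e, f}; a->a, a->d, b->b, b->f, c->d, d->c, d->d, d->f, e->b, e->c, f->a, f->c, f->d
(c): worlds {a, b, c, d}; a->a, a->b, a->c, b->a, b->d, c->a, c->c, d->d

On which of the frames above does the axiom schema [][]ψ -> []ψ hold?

The schema corresponds to density: forall x forall y (Rxy -> exists z (Rxz & Rzy)).
(a): fails — R12 but no z with R1z and Rz2.
(b): fails — Rec but no z with Rez and Rzc.
(c): holds.

(c)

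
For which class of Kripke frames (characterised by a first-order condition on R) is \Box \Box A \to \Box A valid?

Density

This is the C4 axiom.
It corresponds to density: \forall x \forall y (Rxy \to \exists z (Rxz \wedge Rzy)).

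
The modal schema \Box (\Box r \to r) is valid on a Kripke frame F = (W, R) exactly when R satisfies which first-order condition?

Suppose □(□r→r) is valid. Take Rxy and set V(r)={w : Ryw}. Then at y, □r holds; since □(□r→r) at x, □r→r at y, so r at y, i.e. Ryy.

shift-reflexivity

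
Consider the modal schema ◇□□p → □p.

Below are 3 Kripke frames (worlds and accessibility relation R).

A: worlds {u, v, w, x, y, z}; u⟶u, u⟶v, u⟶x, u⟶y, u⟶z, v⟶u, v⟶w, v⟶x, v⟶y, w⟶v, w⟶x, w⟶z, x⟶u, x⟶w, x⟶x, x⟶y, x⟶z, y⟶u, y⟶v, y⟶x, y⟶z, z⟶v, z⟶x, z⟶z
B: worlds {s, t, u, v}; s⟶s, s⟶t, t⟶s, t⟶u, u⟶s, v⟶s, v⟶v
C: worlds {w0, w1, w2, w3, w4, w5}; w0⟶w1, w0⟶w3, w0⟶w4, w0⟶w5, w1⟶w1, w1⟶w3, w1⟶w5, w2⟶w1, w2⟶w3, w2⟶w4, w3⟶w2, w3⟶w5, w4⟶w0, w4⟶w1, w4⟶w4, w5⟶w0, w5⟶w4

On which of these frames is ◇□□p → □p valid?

A

This is the axiom for a generalized confluence (Geach) condition; its first-order frame correspondent is ∀x ∀y ∀z ((xRy ∧ xRz) → ∃w (yR²w ∧ z = w)).
A: holds.
B: fails — tRu, tRu but no w with uR²w and u=w.
C: fails — w0Rw3, w0Rw5 but no w with w3R²w and w5=w.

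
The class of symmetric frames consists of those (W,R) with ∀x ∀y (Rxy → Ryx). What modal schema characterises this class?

p → □◇p

The condition is symmetry. The B schema p → □◇p defines it.
Suppose p→□◇p is valid. Take Rxy and set V(p)={x}. Then p at x, so □◇p at x, so ◇p at y, so some z with Ryz has p; z=x, i.e. Ryx.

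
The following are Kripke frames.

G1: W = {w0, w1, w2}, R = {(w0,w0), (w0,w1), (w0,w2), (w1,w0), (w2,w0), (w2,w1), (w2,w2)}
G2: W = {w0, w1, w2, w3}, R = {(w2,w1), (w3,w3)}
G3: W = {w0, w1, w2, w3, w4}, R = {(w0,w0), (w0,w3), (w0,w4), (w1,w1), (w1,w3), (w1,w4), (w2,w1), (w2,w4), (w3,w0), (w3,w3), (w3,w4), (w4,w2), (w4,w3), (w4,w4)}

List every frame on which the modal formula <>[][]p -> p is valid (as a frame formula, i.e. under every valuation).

G1

This is the axiom for a generalized confluence (Geach) condition; its first-order frame correspondent is forall x forall y (xRy -> exists w (y R^2 w & x = w)).
G1: condition met.
G2: fails — w2Rw1 but no w with w1R²w and w2=w.
G3: fails — w1Rw3 but no w with w3R²w and w1=w.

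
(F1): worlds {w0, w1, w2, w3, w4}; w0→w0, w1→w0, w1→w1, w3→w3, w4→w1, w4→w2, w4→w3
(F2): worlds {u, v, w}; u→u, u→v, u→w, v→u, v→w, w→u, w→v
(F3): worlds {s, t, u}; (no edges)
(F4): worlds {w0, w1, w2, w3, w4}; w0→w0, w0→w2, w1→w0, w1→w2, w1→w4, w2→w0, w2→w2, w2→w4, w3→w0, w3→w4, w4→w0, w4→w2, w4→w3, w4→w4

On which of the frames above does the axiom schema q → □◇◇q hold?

This is the axiom for a generalized confluence (Geach) condition; its first-order frame correspondent is ∀x ∀z (xRz → ∃w (x = w ∧ zR²w)).
(F1): fails — w1Rw0 but no w with w1=w and w0R²w.
(F2): satisfies the condition.
(F3): satisfies the condition.
(F4): fails — w1Rw0 but no w with w1=w and w0R²w.
Valid on: (F2), (F3).

(F2), (F3)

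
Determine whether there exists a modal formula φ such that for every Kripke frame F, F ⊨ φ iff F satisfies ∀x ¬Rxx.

Not modally definable

If a class were modally definable it would be closed under surjective bounded morphisms (Goldblatt–Thomason).
The 2-cycle (worlds w0,w1 with w0→w1→w0) is irreflexive, and the map sending every world to a single reflexive point • is a surjective bounded morphism (forth: every edge maps to (•,•); back: every world has a successor). So any modal formula valid on the 2-cycle is also valid on the reflexive point, which is not irreflexive.
Hence irreflexivity is not modally definable.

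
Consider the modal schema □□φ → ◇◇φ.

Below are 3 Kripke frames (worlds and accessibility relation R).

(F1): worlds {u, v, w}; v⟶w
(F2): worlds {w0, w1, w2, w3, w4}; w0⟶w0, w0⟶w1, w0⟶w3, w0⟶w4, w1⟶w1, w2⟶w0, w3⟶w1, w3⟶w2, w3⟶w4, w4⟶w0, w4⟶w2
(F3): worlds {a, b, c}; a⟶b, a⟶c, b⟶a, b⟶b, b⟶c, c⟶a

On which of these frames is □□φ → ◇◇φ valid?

(F2), (F3)

The schema corresponds to a generalized confluence (Geach) condition: ∀x ∃w (xR²w ∧ xR²w).
(F1): fails — at u but no t with uR²t and uR²t.
(F2): holds.
(F3): holds.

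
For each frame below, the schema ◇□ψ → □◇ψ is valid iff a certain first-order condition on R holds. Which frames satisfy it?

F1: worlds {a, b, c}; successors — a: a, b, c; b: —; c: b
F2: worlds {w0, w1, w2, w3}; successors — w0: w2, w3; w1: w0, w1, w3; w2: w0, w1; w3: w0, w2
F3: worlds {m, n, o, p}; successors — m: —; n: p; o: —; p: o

This is the axiom for convergence; its first-order frame correspondent is ∀x ∀y ∀z (Rxy ∧ Rxz → ∃w (Ryw ∧ Rzw)).
F1: fails — Raa and Rab but a and b have no common successor.
F2: fails — Rw3w2 and Rw3w0 but w2 and w0 have no common successor.
F3: fails — Rpo and Rpo but o and o have no common successor.

none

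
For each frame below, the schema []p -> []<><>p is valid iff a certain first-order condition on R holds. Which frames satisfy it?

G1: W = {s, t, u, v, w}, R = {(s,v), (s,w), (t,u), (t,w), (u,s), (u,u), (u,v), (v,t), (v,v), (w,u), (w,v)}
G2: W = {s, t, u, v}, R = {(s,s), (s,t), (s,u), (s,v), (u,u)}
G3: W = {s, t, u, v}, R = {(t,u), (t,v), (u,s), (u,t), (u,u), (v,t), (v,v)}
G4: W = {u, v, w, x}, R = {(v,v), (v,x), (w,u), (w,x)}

This is the axiom for a generalized confluence (Geach) condition; its first-order frame correspondent is forall x forall z (xRz -> exists w (xRw & z R^2 w)).
G1: satisfies the condition.
G2: fails — sRt but no w with sRw and tR²w.
G3: fails — uRs but no w with uRw and sR²w.
G4: fails — vRx but no t with vRt and xR²t.

G1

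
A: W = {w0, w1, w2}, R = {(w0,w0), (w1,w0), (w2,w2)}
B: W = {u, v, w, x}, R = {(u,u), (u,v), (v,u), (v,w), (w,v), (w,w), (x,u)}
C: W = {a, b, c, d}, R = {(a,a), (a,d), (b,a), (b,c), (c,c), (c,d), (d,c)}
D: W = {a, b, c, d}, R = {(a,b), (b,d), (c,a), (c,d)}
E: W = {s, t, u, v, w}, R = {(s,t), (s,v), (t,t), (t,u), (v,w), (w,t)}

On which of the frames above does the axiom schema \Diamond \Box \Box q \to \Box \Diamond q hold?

Frame correspondent (Sahlqvist): \forall x \forall y \forall z ((xRy \wedge xRz) \to \exists w (y R^2 w \wedge zRw)) — i.e. a generalized confluence (Geach) condition.
A: satisfies the condition.
B: satisfies the condition.
C: satisfies the condition.
D: fails — aRb, aRb but no w with bR²w and bRw.
E: fails — sRt, sRv but no w* with tR²w* and vRw*.

A, B, C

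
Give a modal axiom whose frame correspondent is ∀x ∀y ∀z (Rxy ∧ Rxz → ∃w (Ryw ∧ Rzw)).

A defining formula is ◇□r → □◇r (the .2 axiom).

◇□r → □◇r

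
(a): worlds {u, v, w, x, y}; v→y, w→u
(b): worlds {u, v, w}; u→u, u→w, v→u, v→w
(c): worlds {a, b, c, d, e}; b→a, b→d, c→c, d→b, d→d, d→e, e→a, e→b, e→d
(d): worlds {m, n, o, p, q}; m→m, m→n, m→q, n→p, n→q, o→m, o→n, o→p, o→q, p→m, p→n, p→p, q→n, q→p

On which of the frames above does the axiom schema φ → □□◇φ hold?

(a)

The schema corresponds to a generalized confluence (Geach) condition: ∀x ∀z (xR²z → ∃w (x = w ∧ zRw)).
(a): ✓.
(b): fails — uR²w but no t with u=t and wRt.
(c): fails — bR²b but no w with b=w and bRw.
(d): fails — mR²n but no w with m=w and nRw.
Valid on: (a).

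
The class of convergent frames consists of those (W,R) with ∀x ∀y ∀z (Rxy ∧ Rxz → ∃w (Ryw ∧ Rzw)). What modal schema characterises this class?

This is convergence; the standard corresponding axiom is .2: ◇□q → □◇q.
Suppose ◇□q→□◇q is valid. Take Rxy, Rxz and set V(q)={w : Ryw}. Then □q at y so ◇□q at x, so □◇q at x, so ◇q at z, giving w with Rzw and Ryw.

◇□q → □◇q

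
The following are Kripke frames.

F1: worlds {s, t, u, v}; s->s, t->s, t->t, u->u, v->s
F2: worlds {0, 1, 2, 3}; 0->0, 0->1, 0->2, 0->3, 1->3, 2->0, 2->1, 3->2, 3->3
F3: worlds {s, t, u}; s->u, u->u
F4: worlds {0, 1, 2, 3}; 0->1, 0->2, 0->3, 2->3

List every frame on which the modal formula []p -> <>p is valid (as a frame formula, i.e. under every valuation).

F1, F2

The schema corresponds to seriality: forall x exists y Rxy.
F1: holds.
F2: holds.
F3: fails — world t has no successor.
F4: fails — world 1 has no successor.
Valid on: F1, F2.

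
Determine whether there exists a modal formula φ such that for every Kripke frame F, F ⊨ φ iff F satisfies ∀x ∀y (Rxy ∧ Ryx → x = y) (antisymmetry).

If a class were modally definable it would be closed under surjective bounded morphisms (Goldblatt–Thomason).
The 8-cycle (worlds a,b,c,d,e,f,g,h with a→b→c→d→e→f→g→h→a) is antisymmetric. Sending even-indexed worlds to s and odd-indexed worlds to t is a surjective bounded morphism onto the two-world frame with s↔t, which is not antisymmetric.
So no modal formula (or set of formulas) defines exactly the antisymmetric frames.

Not definable by any modal formula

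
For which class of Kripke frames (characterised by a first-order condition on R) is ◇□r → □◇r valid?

convergence

This is the .2 axiom.
Its frame correspondent is convergence — ∀x ∀y ∀z (Rxy ∧ Rxz → ∃w (Ryw ∧ Rzw)).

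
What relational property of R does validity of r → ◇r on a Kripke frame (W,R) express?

This is a form of the T axiom.
Its frame correspondent is reflexivity — ∀x Rxx.

reflexivity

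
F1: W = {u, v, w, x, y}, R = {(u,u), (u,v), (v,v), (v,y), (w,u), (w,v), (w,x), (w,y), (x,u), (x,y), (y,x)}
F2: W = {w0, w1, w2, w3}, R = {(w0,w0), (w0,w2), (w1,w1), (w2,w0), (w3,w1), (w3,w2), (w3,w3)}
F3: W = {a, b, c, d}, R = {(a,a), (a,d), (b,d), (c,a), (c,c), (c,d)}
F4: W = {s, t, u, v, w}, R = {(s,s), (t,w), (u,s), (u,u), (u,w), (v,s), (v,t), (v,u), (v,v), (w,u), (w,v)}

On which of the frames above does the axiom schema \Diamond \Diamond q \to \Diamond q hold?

The schema corresponds to transitivity: \forall x \forall y \forall z (Rxy \wedge Ryz \to Rxz).
F1: fails — Ruv and Rvy but not Ruy.
F2: fails — Rw3w2 and Rw2w0 but not Rw3w0.
F3: ✓.
F4: fails — Ruw and Rwv but not Ruv.
Valid on: F3.

F3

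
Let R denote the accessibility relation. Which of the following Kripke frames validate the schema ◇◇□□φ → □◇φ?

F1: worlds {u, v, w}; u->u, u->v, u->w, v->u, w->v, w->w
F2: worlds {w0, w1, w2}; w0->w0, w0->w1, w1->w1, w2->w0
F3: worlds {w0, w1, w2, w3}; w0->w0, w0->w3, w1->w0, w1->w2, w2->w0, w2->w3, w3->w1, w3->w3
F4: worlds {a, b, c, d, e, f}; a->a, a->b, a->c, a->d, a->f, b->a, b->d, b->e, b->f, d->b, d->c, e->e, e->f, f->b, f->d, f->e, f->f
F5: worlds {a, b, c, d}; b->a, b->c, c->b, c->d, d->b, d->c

Frame correspondent (Sahlqvist): ∀x ∀y ∀z ((xR²y ∧ xRz) → ∃w (yR²w ∧ zRw)) — i.e. a generalized confluence (Geach) condition.
F1: ✓.
F2: ✓.
F3: ✓.
F4: fails — aR²a, aRc but no w with aR²w and cRw.
F5: fails — bR²b, bRa but no w with bR²w and aRw.

F1, F2, F3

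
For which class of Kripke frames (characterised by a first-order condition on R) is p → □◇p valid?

Suppose p→□◇p is valid. Take Rxy and set V(p)={x}. Then p at x, so □◇p at x, so ◇p at y, so some z with Ryz has p; z=x, i.e. Ryx.

symmetry: ∀x ∀y (Rxy → Ryx)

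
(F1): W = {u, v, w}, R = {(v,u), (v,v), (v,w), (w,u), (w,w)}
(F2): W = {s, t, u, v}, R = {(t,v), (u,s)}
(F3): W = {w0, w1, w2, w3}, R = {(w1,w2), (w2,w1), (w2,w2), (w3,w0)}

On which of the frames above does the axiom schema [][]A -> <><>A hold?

Frame correspondent (Sahlqvist): forall x exists w (x R^2 w & x R^2 w) — i.e. a generalized confluence (Geach) condition.
(F1): fails — at u but no t with uR²t and uR²t.
(F2): fails — at s but no w with sR²w and sR²w.
(F3): fails — at w0 but no w with w0R²w and w0R²w.

none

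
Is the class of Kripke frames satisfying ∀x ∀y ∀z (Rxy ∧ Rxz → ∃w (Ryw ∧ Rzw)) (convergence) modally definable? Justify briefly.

Yes — defined by ◇□q → □◇q

The condition is convergence. A defining modal formula is ◇□q → □◇q.
Suppose ◇□q→□◇q is valid. Take Rxy, Rxz and set V(q)={w : Ryw}. Then □q at y so ◇□q at x, so □◇q at x, so ◇q at z, giving w with Rzw and Ryw.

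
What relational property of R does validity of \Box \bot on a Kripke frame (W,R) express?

This schema is the Ver axiom.
It corresponds to emptiness of R: \forall x \forall y \neg Rxy.

Emptiness of R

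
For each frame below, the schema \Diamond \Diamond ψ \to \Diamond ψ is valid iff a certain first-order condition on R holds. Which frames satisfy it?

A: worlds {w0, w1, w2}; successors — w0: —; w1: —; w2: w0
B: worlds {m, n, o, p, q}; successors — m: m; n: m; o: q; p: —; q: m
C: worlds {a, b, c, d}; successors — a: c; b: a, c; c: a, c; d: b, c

A

The schema corresponds to transitivity: \forall x \forall y \forall z (Rxy \wedge Ryz \to Rxz).
A: condition met.
B: fails — Roq and Rqm but not Rom.
C: fails — Rdc and Rca but not Rda.
Valid on: A.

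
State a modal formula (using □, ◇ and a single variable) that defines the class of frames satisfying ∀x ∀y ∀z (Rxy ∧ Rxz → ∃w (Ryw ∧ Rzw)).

This is convergence; the standard corresponding axiom is .2: ◇□q → □◇q.
Suppose ◇□q→□◇q is valid. Take Rxy, Rxz and set V(q)={w : Ryw}. Then □q at y so ◇□q at x, so □◇q at x, so ◇q at z, giving w with Rzw and Ryw.

◇□q → □◇q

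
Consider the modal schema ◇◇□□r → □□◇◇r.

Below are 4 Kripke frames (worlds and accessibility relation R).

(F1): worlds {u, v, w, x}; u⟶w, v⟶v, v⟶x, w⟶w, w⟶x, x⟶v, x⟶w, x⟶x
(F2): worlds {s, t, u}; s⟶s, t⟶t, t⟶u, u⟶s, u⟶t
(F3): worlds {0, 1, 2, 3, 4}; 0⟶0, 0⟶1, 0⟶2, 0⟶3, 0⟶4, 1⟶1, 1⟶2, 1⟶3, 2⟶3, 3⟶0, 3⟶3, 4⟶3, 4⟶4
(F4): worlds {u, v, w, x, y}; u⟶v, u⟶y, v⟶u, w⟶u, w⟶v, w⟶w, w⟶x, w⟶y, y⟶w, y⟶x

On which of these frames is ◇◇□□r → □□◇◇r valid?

Frame correspondent (Sahlqvist): ∀x ∀y ∀z ((xR²y ∧ xR²z) → ∃w (yR²w ∧ zR²w)) — i.e. a generalized confluence (Geach) condition.
(F1): condition met.
(F2): condition met.
(F3): condition met.
(F4): fails — uR²u, uR²x but no t with uR²t and xR²t.
Valid on: (F1), (F2), (F3).

(F1), (F2), (F3)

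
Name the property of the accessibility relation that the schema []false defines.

This is the Ver axiom.
Its frame correspondent is emptiness of R — forall x forall y ~Rxy.

emptiness of R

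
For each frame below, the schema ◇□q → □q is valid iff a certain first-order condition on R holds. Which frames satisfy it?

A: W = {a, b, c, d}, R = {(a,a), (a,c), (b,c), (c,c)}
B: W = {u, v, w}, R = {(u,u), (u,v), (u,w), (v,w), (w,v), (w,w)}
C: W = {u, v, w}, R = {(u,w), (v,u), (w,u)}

The schema corresponds to the Euclidean property: ∀x ∀y ∀z (Rxy ∧ Rxz → Ryz).
A: fails — Rac and Raa but not Rca.
B: fails — Ruv and Ruv but not Rvv.
C: fails — Ruw and Ruw but not Rww.

none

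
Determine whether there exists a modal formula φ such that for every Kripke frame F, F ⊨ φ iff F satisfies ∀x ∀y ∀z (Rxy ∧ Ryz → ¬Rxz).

Not modally definable

If a class were modally definable it would be closed under surjective bounded morphisms (Goldblatt–Thomason).
The 7-cycle (worlds w0,w1,w2,w3,w4,w5,w6 with w0→w1→w2→w3→w4→w5→w6→w0) is intransitive. Mapping every world to a single reflexive point • is a surjective bounded morphism; the reflexive point is not intransitive (R••∧R•• but R••).
So the class is not modally definable.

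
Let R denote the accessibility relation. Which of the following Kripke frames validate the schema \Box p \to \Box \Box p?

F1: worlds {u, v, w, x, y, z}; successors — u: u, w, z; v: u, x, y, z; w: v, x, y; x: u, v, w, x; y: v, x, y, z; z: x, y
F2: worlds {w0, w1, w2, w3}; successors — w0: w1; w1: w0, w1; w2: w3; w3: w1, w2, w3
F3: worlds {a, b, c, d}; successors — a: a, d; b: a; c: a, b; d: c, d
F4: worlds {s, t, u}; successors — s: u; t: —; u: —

Frame correspondent (Sahlqvist): \forall x \forall y \forall z (Rxy \wedge Ryz \to Rxz) — i.e. transitivity.
F1: fails — Ryx and Rxu but not Ryu.
F2: fails — Rw3w1 and Rw1w0 but not Rw3w0.
F3: fails — Rdc and Rcb but not Rdb.
F4: condition met.
Valid on: F4.

F4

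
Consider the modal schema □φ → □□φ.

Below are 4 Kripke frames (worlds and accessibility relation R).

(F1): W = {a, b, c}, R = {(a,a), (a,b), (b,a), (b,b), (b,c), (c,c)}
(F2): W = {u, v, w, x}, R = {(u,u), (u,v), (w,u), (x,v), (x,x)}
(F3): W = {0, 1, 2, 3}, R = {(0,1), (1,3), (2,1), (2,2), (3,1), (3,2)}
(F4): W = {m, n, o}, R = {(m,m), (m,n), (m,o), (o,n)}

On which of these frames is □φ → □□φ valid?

This is the axiom for transitivity; its first-order frame correspondent is ∀x ∀y ∀z (Rxy ∧ Ryz → Rxz).
(F1): fails — Rab and Rbc but not Rac.
(F2): fails — Rwu and Ruv but not Rwv.
(F3): fails — R31 and R13 but not R33.
(F4): condition met.
Valid on: (F4).

(F4)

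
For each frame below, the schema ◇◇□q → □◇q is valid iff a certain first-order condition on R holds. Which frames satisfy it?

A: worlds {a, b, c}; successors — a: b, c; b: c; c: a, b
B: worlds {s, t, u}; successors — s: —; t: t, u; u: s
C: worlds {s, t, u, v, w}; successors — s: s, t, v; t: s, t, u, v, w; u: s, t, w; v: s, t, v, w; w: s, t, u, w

This is the axiom for a generalized confluence (Geach) condition; its first-order frame correspondent is ∀x ∀y ∀z ((xR²y ∧ xRz) → ∃w (yRw ∧ zRw)).
A: fails — aR²b, aRc but no w with bRw and cRw.
B: fails — tR²s, tRt but no w with sRw and tRw.
C: condition met.

C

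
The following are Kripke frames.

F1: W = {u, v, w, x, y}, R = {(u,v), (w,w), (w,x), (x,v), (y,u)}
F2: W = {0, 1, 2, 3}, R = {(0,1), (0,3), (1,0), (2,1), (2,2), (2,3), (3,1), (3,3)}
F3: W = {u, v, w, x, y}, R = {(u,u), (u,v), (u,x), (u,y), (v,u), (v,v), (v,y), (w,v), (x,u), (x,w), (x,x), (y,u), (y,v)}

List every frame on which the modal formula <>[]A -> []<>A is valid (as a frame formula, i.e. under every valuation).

none

Frame correspondent (Sahlqvist): forall x forall y forall z (Rxy & Rxz -> exists w (Ryw & Rzw)) — i.e. convergence.
F1: fails — Ruv and Ruv but v and v have no common successor.
F2: fails — R01 and R03 but 1 and 3 have no common successor.
F3: fails — Rxw and Rxx but w and x have no common successor.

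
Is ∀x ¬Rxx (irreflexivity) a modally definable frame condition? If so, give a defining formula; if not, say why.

Not definable by any modal formula

Any modally definable frame class is closed under surjective bounded morphisms.
The 3-cycle (worlds s,t,u with s→t→u→s) is irreflexive, and the map sending every world to a single reflexive point • is a surjective bounded morphism (forth: every edge maps to (•,•); back: every world has a successor). So any modal formula valid on the 3-cycle is also valid on the reflexive point, which is not irreflexive.
So no modal formula (or set of formulas) defines exactly the irreflexive frames.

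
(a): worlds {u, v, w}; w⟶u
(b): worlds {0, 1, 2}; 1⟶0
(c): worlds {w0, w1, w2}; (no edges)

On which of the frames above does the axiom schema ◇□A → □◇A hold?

(c)

Frame correspondent (Sahlqvist): ∀x ∀y ∀z (Rxy ∧ Rxz → ∃w (Ryw ∧ Rzw)) — i.e. convergence.
(a): fails — Rwu and Rwu but u and u have no common successor.
(b): fails — R10 and R10 but 0 and 0 have no common successor.
(c): ✓.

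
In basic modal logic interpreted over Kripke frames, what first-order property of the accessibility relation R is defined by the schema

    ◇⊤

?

Seriality

◇⊤ holds at w iff w has a successor, so frame-validity of ◇⊤ is exactly seriality. Equivalently via □A → ◇A:
Suppose □A→◇A is valid. At any x set V(A)=W. Then □A at x, so ◇A at x, so x has a successor.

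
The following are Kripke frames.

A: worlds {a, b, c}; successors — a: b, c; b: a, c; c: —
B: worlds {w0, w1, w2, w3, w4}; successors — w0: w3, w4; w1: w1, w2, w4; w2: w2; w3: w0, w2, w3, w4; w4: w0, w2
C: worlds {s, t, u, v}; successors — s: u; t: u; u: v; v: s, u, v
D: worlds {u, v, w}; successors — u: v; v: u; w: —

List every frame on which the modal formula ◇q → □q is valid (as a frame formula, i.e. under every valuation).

Frame correspondent (Sahlqvist): ∀x ∀y ∀z (Rxy ∧ Rxz → y = z) — i.e. partial functionality.
A: fails — a sees both b and c.
B: fails — w0 sees both w3 and w4.
C: fails — v sees both s and u.
D: condition met.

D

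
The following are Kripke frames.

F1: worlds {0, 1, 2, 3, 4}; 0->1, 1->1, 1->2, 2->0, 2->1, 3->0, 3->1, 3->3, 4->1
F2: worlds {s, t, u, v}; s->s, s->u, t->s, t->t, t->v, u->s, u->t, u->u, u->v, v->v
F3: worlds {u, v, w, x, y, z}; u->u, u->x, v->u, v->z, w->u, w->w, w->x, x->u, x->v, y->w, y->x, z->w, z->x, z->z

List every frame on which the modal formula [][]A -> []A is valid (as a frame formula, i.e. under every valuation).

F2

This is the axiom for density; its first-order frame correspondent is forall x forall y (Rxy -> exists z (Rxz & Rzy)).
F1: fails — R20 but no z with R2z and Rz0.
F2: condition met.
F3: fails — Rxv but no t with Rxt and Rtv.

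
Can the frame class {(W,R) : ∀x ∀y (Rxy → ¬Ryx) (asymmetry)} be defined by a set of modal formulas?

No — not modally definable

If a class were modally definable it would be closed under surjective bounded morphisms (Goldblatt–Thomason).
The 3-cycle (worlds w0,w1,w2 with w0→w1→w2→w0) is asymmetric. Mapping every world to a single reflexive point • is a surjective bounded morphism, and the reflexive point is not asymmetric (R•• but asymmetry requires ¬R••).
Hence asymmetry is not modally definable.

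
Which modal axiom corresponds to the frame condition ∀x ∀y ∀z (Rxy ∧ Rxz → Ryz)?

The condition is the Euclidean property. The 5 schema ◇r → □◇r defines it.
Suppose ◇r→□◇r is valid. Take Rxy, Rxz and set V(r)={y}. Then ◇r at x, so □◇r at x, so ◇r at z, so some w with Rzw has r; w=y, i.e. Rzy. By symmetry of the argument, Ryz.

◇r → □◇r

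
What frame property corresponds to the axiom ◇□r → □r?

the Euclidean property: ∀x ∀y ∀z (Rxy ∧ Rxz → Ryz)

This is frame-equivalent to ◇r → □◇r (substitute ¬r for r and contrapose).
Suppose ◇r→□◇r is valid. Take Rxy, Rxz and set V(r)={y}. Then ◇r at x, so □◇r at x, so ◇r at z, so some w with Rzw has r; w=y, i.e. Rzy. By symmetry of the argument, Ryz.
Conversely, any frame satisfying ∀x ∀y ∀z (Rxy ∧ Rxz → Ryz) validates the schema.
Frame condition: ∀x ∀y ∀z (Rxy ∧ Rxz → Ryz).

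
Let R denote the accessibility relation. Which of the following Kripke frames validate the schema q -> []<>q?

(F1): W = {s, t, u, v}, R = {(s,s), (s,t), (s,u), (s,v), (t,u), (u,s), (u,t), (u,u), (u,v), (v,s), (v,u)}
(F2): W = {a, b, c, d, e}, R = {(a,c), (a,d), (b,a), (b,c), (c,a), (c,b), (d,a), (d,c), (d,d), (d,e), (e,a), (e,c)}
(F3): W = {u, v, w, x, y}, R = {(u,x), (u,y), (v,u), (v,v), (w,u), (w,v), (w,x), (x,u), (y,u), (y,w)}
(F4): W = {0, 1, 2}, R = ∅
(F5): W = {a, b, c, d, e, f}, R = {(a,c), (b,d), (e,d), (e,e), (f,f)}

This is the axiom for symmetry; its first-order frame correspondent is forall x forall y (Rxy -> Ryx).
(F1): fails — Rst but not Rts.
(F2): fails — Rde but not Red.
(F3): fails — Rwu but not Ruw.
(F4): satisfies the condition.
(F5): fails — Red but not Rde.

(F4)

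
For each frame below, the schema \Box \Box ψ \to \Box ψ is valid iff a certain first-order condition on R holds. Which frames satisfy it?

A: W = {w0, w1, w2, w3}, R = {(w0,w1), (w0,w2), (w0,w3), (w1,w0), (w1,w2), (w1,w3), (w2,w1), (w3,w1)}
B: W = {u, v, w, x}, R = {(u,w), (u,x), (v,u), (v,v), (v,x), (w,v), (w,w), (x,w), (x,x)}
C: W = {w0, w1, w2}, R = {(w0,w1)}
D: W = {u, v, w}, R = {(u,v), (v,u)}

B

Frame correspondent (Sahlqvist): \forall x \forall y (Rxy \to \exists z (Rxz \wedge Rzy)) — i.e. density.
A: fails — Rw1w0 but no z with Rw1z and Rzw0.
B: holds.
C: fails — Rw0w1 but no z with Rw0z and Rzw1.
D: fails — Ruv but no z with Ruz and Rzv.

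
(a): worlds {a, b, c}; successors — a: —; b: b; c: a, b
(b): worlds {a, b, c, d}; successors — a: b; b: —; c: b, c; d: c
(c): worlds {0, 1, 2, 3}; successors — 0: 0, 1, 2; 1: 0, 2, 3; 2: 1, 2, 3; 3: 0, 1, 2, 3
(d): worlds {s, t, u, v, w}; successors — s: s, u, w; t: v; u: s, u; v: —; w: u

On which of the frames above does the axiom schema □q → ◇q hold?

(c)

Frame correspondent (Sahlqvist): ∀x ∃y Rxy — i.e. seriality.
(a): fails — world a has no successor.
(b): fails — world b has no successor.
(c): condition met.
(d): fails — world v has no successor.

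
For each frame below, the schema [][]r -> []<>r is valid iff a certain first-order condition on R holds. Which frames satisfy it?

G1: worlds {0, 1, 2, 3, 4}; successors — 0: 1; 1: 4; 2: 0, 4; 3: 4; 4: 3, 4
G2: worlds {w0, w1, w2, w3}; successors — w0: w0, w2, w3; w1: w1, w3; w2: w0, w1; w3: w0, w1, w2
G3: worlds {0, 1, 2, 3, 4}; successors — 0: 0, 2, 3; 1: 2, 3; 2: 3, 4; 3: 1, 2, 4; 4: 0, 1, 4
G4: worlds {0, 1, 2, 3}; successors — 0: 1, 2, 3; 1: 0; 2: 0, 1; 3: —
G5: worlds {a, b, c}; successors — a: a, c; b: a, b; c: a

The schema corresponds to a generalized confluence (Geach) condition: forall x forall z (xRz -> exists w (x R^2 w & zRw)).
G1: holds.
G2: holds.
G3: holds.
G4: fails — 0R3 but no w with 0R²w and 3Rw.
G5: holds.

G1, G2, G3, G5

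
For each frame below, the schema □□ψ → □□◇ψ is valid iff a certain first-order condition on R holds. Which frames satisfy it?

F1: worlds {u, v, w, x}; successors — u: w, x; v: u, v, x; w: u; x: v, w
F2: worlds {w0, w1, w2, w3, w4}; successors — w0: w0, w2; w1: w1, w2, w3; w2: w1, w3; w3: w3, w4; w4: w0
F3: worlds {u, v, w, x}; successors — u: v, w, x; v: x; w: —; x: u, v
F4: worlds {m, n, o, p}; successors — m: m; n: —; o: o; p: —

Frame correspondent (Sahlqvist): ∀x ∀z (xR²z → ∃w (xR²w ∧ zRw)) — i.e. a generalized confluence (Geach) condition.
F1: fails — wR²w but no t with wR²t and wRt.
F2: fails — w1R²w4 but no w with w1R²w and w4Rw.
F3: fails — vR²v but no t with vR²t and vRt.
F4: satisfies the condition.
Valid on: F4.

F4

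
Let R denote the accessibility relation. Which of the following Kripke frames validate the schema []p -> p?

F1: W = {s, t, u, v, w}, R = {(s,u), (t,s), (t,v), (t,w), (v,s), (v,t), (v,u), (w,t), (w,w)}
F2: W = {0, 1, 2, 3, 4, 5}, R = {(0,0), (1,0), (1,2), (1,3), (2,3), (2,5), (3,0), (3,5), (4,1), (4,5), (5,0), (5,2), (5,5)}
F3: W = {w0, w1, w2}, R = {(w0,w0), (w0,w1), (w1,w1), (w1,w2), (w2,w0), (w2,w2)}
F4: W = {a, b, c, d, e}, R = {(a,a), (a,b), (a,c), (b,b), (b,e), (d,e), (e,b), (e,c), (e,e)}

F3

This is the axiom for reflexivity; its first-order frame correspondent is forall x Rxx.
F1: fails — world s does not see itself.
F2: fails — world 1 does not see itself.
F3: holds.
F4: fails — world c does not see itself.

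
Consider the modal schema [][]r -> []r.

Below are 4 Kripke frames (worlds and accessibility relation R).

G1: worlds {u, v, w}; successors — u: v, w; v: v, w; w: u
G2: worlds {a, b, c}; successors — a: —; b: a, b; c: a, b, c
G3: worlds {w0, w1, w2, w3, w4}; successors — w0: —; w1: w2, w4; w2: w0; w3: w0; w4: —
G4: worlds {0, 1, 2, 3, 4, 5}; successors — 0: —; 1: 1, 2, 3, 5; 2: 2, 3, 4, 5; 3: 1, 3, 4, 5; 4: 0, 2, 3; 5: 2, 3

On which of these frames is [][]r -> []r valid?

The schema corresponds to density: forall x forall y (Rxy -> exists z (Rxz & Rzy)).
G1: fails — Rwu but no z with Rwz and Rzu.
G2: satisfies the condition.
G3: fails — Rw1w2 but no z with Rw1z and Rzw2.
G4: fails — R40 but no z with R4z and Rz0.

G2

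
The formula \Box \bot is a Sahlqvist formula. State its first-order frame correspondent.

Emptiness of R

□⊥ is valid iff no world has any successor (otherwise □⊥ fails at any world with one).
The converse is a direct semantic check.
So the correspondent is emptiness of R.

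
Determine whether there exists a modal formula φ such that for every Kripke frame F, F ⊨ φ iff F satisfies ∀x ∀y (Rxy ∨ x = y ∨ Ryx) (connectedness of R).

Any modally definable frame class is closed under disjoint unions.
Take 3 disjoint single-world reflexive frames: each is trivially connected, but their disjoint union has 3 worlds with no edge between distinct components, so it is not connected.
So the class is not modally definable.

Not modally definable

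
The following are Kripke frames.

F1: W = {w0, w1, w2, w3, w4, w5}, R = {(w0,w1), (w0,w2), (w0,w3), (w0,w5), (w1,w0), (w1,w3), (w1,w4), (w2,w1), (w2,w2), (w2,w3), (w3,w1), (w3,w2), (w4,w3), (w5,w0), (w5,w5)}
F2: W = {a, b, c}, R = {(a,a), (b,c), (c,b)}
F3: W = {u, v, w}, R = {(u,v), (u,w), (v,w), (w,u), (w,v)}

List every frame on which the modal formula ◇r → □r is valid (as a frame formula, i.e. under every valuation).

F2

The schema corresponds to partial functionality: ∀x ∀y ∀z (Rxy ∧ Rxz → y = z).
F1: fails — w0 sees both w1 and w2.
F2: ✓.
F3: fails — u sees both v and w.
Valid on: F2.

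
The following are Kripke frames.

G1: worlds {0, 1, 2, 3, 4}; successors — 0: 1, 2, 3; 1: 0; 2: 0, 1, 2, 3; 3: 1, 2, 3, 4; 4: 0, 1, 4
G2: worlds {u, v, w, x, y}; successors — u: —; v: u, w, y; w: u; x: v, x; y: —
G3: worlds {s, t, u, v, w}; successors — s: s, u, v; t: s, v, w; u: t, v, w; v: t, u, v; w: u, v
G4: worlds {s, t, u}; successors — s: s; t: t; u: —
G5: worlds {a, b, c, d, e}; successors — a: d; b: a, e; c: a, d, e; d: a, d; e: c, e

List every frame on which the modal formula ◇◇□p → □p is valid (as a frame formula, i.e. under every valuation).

The schema corresponds to a generalized confluence (Geach) condition: ∀x ∀y ∀z ((xR²y ∧ xRz) → ∃w (yRw ∧ z = w)).
G1: fails — 0R²1, 0R1 but no w with 1Rw and 1=w.
G2: fails — vR²u, vRu but no t with uRt and u=t.
G3: fails — sR²t, sRu but no w* with tRw* and u=w*.
G4: holds.
G5: fails — bR²d, bRe but no w with dRw and e=w.

G4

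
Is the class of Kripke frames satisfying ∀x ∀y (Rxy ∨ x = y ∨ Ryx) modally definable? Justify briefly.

Modal frame validity is preserved under disjoint unions.
Take 4 disjoint single-world reflexive frames: each is trivially connected, but their disjoint union has 4 worlds with no edge between distinct components, so it is not connected.
So the class is not modally definable.

Not modally definable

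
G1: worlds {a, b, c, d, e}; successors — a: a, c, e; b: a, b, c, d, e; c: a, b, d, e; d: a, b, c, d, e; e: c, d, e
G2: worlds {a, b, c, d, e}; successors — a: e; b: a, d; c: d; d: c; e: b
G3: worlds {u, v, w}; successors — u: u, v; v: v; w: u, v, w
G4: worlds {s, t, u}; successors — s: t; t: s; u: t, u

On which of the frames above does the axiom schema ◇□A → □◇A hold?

G1, G3

Frame correspondent (Sahlqvist): ∀x ∀y ∀z (Rxy ∧ Rxz → ∃w (Ryw ∧ Rzw)) — i.e. convergence.
G1: satisfies the condition.
G2: fails — Rba and Rbd but a and d have no common successor.
G3: satisfies the condition.
G4: fails — Rut and Ruu but t and u have no common successor.
Valid on: G1, G3.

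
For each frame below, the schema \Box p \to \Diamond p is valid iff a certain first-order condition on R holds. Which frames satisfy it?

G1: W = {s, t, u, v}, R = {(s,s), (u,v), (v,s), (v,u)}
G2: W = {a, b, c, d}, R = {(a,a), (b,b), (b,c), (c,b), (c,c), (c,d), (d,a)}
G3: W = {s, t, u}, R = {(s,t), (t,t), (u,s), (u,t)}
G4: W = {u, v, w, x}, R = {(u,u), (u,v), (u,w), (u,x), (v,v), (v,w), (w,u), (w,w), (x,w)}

G2, G3, G4

This is the axiom for seriality; its first-order frame correspondent is \forall x \exists y Rxy.
G1: fails — world t has no successor.
G2: satisfies the condition.
G3: satisfies the condition.
G4: satisfies the condition.
Valid on: G2, G3, G4.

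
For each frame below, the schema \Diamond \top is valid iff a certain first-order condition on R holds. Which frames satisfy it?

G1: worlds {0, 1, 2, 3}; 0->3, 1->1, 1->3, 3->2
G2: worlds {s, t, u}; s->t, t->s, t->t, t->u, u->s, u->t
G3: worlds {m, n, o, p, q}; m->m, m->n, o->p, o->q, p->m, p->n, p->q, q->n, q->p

G2

Frame correspondent (Sahlqvist): \forall x \exists y Rxy — i.e. seriality.
G1: fails — world 2 has no successor.
G2: satisfies the condition.
G3: fails — world n has no successor.
Valid on: G2.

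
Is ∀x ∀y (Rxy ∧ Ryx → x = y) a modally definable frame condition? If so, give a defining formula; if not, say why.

Any modally definable frame class is closed under surjective bounded morphisms.
The 6-cycle (worlds 0,1,2,3,4,5 with 0→1→2→3→4→5→0) is antisymmetric. Sending even-indexed worlds to • and odd-indexed worlds to ∘ is a surjective bounded morphism onto the two-world frame with •↔∘, which is not antisymmetric.
So no modal formula (or set of formulas) defines exactly the antisymmetric frames.

No — not modally definable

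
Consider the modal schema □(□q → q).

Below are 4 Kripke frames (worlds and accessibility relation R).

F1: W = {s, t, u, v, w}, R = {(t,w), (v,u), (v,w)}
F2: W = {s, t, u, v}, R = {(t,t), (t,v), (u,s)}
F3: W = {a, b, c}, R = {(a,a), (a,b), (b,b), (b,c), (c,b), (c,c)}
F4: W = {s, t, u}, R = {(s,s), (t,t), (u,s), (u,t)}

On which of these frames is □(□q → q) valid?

This is the axiom for shift-reflexivity; its first-order frame correspondent is ∀x ∀y (Rxy → Ryy).
F1: fails — Rvu but not Ruu.
F2: fails — Rus but not Rss.
F3: holds.
F4: holds.

F3, F4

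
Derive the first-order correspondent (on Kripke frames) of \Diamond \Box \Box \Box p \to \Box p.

\forall x \forall y \forall z ((xRy \wedge xRz) \to \exists w (y R^3 w \wedge z = w))

This is a Sahlqvist (Geach-type) schema ◇^1□^3p → □^1◇^0p.
First-order correspondent: \forall x \forall y \forall z ((xRy \wedge xRz) \to \exists w (y R^3 w \wedge z = w)).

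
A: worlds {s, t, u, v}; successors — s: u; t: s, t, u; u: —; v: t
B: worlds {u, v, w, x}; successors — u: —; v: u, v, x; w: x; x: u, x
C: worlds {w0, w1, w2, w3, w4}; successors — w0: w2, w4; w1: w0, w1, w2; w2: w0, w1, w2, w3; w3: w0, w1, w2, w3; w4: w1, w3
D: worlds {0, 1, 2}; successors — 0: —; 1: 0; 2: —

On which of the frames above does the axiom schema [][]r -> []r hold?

The schema corresponds to density: forall x forall y (Rxy -> exists z (Rxz & Rzy)).
A: fails — Rsu but no z with Rsz and Rzu.
B: satisfies the condition.
C: fails — Rw0w4 but no z with Rw0z and Rzw4.
D: fails — R10 but no z with R1z and Rz0.

B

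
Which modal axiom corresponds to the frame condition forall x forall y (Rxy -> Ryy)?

The condition is shift-reflexivity. The T□ schema □(□r → r) defines it.
Suppose □(□r→r) is valid. Take Rxy and set V(r)={w : Ryw}. Then at y, □r holds; since □(□r→r) at x, □r→r at y, so r at y, i.e. Ryy.

□(□r → r)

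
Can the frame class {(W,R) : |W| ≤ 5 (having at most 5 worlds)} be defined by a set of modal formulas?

Modal frame validity is preserved under disjoint unions.
Any modal formula valid on each of 6 disjoint one-world frames is valid on their disjoint union (validity is preserved under disjoint unions). Each one-world frame has |W|=1≤5, but the union has |W|=6.
So no modal formula (or set of formulas) defines exactly the |W|≤5 frames.

Not modally definable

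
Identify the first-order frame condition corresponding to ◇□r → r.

Symmetry

Replacing r by ¬r and contraposing gives the equivalent schema r → □◇r.
Suppose r→□◇r is valid. Take Rxy and set V(r)={x}. Then r at x, so □◇r at x, so ◇r at y, so some z with Ryz has r; z=x, i.e. Ryx.
Conversely, on a frame with symmetry the schema holds at every world under every valuation.
So the correspondent is symmetry.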